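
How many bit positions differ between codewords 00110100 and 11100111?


Count differing positions: ^ ^ . ^ . . ^ ^ = 5 differences

5


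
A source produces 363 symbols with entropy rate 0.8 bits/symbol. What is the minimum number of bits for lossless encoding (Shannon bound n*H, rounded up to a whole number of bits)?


Minimum bits >= n * H = 363 * 0.8 = 290.4, rounded up to a whole number of bits = 291

291 bits


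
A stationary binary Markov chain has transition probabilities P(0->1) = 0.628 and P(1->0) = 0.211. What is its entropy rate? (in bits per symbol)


Stationary distribution: pi_0 = p10/(p01+p10) = 0.2515, pi_1 = 0.7485. Entropy rate H' = pi_0*H(p01) + pi_1*H(p10) = 0.2515*0.9522 + 0.7485*0.7434 = 0.7959

0.7959 bits/symbol


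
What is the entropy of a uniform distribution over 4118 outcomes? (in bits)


H = log2(n) = log2(4118) = 12.0077

12.0077 bits


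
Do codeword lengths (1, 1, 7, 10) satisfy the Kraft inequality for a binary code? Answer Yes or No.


Kraft sum = sum(2^(-l_i)) = 1.0088, need <= 1. Result: violated (a binary prefix-free code with these lengths cannot exist)

No


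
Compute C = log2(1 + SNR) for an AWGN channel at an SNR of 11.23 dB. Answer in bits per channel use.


SNR_linear = 10^(11.23/10) = 13.2739; C = log2(1 + SNR_linear) = log2(1 + 13.2739) = 3.8353

3.8353 bits/channel use


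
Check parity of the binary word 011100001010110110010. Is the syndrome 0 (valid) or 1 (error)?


Syndrome = XOR of all bits = 0 XOR 1 XOR 1 XOR 1 XOR 0 XOR 0 XOR 0 XOR 0 XOR 1 XOR 0 XOR 1 XOR 0 XOR 1 XOR 1 XOR 0 XOR 1 XOR 1 XOR 0 XOR 0 XOR 1 XOR 0 = 0

0


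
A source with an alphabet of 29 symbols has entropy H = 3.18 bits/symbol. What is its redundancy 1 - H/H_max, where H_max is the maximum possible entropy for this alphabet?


H_max = log2(K) = log2(29) = 4.858 bits/symbol. Redundancy = 1 - H/H_max = 1 - 3.18/4.858 = 1 - 0.6546 = 0.3454

0.3454


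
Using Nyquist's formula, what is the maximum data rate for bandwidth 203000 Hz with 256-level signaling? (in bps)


Rate = 2 * B * log2(M) = 2 * 203000 * 8.0 = 3248000.0

3248000.0 bps


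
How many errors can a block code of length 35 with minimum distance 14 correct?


Correction capability = floor((d-1)/2) = floor((14-1)/2) = 6

6 errors


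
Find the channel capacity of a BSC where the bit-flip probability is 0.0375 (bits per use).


H(p) = -p*log2(p) - (1-p)*log2(1-p) = -0.0375*log2(0.0375) - 0.9625*log2(0.9625) = 0.177636 + 0.053074 = 0.2307. C = 1 - H(p) = 1 - 0.2307 = 0.7693

0.7693 bits


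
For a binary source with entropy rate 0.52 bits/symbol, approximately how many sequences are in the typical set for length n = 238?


log2|A_typical| = nH = 238 * 0.52 = 123.76, so |A_typical| ~ 2^123.76 = 1.801e+37

1.801e+37


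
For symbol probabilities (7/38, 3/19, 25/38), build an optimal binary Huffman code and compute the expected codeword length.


Huffman construction (repeatedly merge the two least-probable nodes; each merge adds 1 bit to every symbol beneath it): 3/19 + 7/38 = 13/38; 13/38 + 25/38 = 1. Resulting codeword lengths (in the order the probabilities were given): (2, 2, 1). L_avg = sum(p_i * l_i) = 7/38*2 + 3/19*2 + 25/38*1 = 51/38 = 1.3421

1.3421 bits


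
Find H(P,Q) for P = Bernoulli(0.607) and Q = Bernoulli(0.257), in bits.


H(P,Q) = -p*log2(q) - (1-p)*log2(1-q). -0.607*log2(0.257) = 1.189817; -0.393*log2(0.743) = 0.168426. H(P,Q) = 1.189817 + 0.168426 = 1.3582

1.3582 bits


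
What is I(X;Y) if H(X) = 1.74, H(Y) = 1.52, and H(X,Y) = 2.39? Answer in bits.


I(X;Y) = H(X) + H(Y) - H(X,Y) = 1.74 + 1.52 - 2.39 = 0.87

0.87 bits


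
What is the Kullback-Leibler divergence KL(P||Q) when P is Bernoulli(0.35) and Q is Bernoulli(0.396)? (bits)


KL = p*log2(p/q) + (1-p)*log2((1-p)/(1-q)) = 0.35*log2(0.35/0.396) + 0.65*log2(0.65/0.604) = 0.0065

0.0065 bits


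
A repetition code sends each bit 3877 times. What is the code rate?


Rate = k/n = 1/3877

1/3877


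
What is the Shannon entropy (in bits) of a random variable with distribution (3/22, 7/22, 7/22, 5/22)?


H = -sum(p_i * log2(p_i)). Terms: -(3/22)*log2(3/22) = 0.391973; -(7/22)*log2(7/22) = 0.525661; -(7/22)*log2(7/22) = 0.525661; -(5/22)*log2(5/22) = 0.485796. H = 0.391973 + 0.525661 + 0.525661 + 0.485796 = 1.9291

1.9291 bits


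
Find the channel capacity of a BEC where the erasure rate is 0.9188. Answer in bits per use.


C = 1 - epsilon = 1 - 0.9188 = 0.0812

0.0812 bits


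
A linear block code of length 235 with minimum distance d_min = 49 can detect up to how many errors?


Detection capability = d_min - 1 = 49 - 1 = 48

48 errors


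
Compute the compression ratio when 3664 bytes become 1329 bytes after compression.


Ratio = original / compressed = 3664 / 1329 = 2.757

2.757


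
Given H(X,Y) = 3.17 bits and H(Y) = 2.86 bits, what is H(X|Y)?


H(X|Y) = H(X,Y) - H(Y) = 3.17 - 2.86 = 0.31

0.31 bits


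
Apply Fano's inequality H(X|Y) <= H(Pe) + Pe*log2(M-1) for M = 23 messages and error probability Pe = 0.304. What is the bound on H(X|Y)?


H(Pe) = -Pe*log2(Pe) - (1-Pe)*log2(1-Pe) = -0.304*log2(0.304) - 0.696*log2(0.696) = 0.522228 + 0.363897 = 0.8861. Pe*log2(M-1) = 0.304*log2(22) = 1.355667. Bound = H(Pe) + Pe*log2(M-1) = 0.522228 + 0.363897 + 1.355667 = 2.2418

2.2418 bits


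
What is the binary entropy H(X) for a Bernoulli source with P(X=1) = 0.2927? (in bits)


H = -p*log2(p) - (1-p)*log2(1-p). -0.2927*log2(0.2927) = 0.518812; -0.7073*log2(0.7073) = 0.353371. H = 0.518812 + 0.353371 = 0.8722

0.8722 bits


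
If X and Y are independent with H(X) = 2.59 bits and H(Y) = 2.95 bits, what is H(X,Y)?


For independent variables, H(X,Y) = H(X) + H(Y) = 2.59 + 2.95 = 5.54

5.54 bits


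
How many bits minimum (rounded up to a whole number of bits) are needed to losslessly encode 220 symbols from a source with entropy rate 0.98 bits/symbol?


Minimum bits >= n * H = 220 * 0.98 = 215.6, rounded up to a whole number of bits = 216

216 bits


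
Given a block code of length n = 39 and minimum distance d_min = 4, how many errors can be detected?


Detection capability = d_min - 1 = 4 - 1 = 3

3 errors


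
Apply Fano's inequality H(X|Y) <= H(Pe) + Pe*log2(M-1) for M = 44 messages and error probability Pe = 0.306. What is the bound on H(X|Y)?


H(Pe) = -Pe*log2(Pe) - (1-Pe)*log2(1-Pe) = -0.306*log2(0.306) - 0.694*log2(0.694) = 0.522769 + 0.365733 = 0.8885. Pe*log2(M-1) = 0.306*log2(43) = 1.660437. Bound = H(Pe) + Pe*log2(M-1) = 0.522769 + 0.365733 + 1.660437 = 2.5489

2.5489 bits


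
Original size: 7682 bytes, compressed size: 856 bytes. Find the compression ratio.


Ratio = original / compressed = 7682 / 856 = 8.9743

8.9743


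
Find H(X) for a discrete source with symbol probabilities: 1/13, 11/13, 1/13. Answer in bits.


H = -sum(p_i * log2(p_i)). Terms: -(1/13)*log2(1/13) = 0.284649; -(11/13)*log2(11/13) = 0.203930; -(1/13)*log2(1/13) = 0.284649. H = 0.284649 + 0.203930 + 0.284649 = 0.7732

0.7732 bits


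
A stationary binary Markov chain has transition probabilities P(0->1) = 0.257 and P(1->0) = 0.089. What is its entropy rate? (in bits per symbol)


Stationary distribution: pi_0 = p10/(p01+p10) = 0.2572, pi_1 = 0.7428. Entropy rate H' = pi_0*H(p01) + pi_1*H(p10) = 0.2572*0.8222 + 0.7428*0.4331 = 0.5332

0.5332 bits/symbol


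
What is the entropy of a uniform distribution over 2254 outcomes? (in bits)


H = log2(n) = log2(2254) = 11.1383

11.1383 bits


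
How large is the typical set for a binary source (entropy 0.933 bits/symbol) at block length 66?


log2|A_typical| = nH = 66 * 0.933 = 61.578, so |A_typical| ~ 2^61.578 = 3.442e+18

3.442e+18


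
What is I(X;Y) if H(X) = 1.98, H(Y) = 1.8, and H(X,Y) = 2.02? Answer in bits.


I(X;Y) = H(X) + H(Y) - H(X,Y) = 1.98 + 1.8 - 2.02 = 1.76

1.76 bits


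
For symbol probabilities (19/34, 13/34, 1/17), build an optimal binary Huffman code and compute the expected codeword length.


Huffman construction (repeatedly merge the two least-probable nodes; each merge adds 1 bit to every symbol beneath it): 1/17 + 13/34 = 15/34; 15/34 + 19/34 = 1. Resulting codeword lengths (in the order the probabilities were given): (1, 2, 2). L_avg = sum(p_i * l_i) = 19/34*1 + 13/34*2 + 1/17*2 = 49/34 = 1.4412

1.4412 bits


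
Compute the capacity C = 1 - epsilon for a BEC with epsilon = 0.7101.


C = 1 - epsilon = 1 - 0.7101 = 0.2899

0.2899 bits


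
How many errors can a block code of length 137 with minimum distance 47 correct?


Correction capability = floor((d-1)/2) = floor((47-1)/2) = 23

23 errors


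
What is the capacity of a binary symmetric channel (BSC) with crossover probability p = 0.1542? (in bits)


H(p) = -p*log2(p) - (1-p)*log2(1-p) = -0.1542*log2(0.1542) - 0.8458*log2(0.8458) = 0.415897 + 0.204355 = 0.6203. C = 1 - H(p) = 1 - 0.6203 = 0.3797

0.3797 bits


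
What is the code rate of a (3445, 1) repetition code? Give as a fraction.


Rate = k/n = 1/3445

1/3445


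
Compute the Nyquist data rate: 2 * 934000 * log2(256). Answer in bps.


Rate = 2 * B * log2(M) = 2 * 934000 * 8.0 = 14944000.0

14944000.0 bps


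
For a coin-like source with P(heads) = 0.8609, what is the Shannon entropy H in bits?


H = -p*log2(p) - (1-p)*log2(1-p). -0.8609*log2(0.8609) = 0.186025; -0.1391*log2(0.1391) = 0.395852. H = 0.186025 + 0.395852 = 0.5819

0.5819 bits


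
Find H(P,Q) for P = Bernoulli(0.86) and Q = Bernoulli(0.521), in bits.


H(P,Q) = -p*log2(q) - (1-p)*log2(1-q). -0.86*log2(0.521) = 0.808954; -0.14*log2(0.479) = 0.148666. H(P,Q) = 0.808954 + 0.148666 = 0.9576

0.9576 bits


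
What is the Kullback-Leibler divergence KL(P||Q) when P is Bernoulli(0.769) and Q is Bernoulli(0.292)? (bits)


KL = p*log2(p/q) + (1-p)*log2((1-p)/(1-q)) = 0.769*log2(0.769/0.292) + 0.231*log2(0.231/0.708) = 0.701

0.701 bits


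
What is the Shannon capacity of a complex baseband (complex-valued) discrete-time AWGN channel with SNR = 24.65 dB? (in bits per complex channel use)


SNR_linear = 10^(24.65/10) = 291.7427; C = log2(1 + SNR_linear) = log2(1 + 291.7427) = 8.1935

8.1935 bits/channel use


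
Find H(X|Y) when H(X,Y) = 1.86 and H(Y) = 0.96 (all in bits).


H(X|Y) = H(X,Y) - H(Y) = 1.86 - 0.96 = 0.9

0.9 bits


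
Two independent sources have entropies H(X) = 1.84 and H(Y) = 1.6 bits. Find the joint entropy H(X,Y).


For independent variables, H(X,Y) = H(X) + H(Y) = 1.84 + 1.6 = 3.44

3.44 bits


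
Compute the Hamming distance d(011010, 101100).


Count differing positions: ^ ^ . ^ ^ . = 4 differences

4


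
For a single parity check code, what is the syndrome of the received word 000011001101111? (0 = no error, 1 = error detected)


Syndrome = XOR of all bits = 0 XOR 0 XOR 0 XOR 0 XOR 1 XOR 1 XOR 0 XOR 0 XOR 1 XOR 1 XOR 0 XOR 1 XOR 1 XOR 1 XOR 1 = 0

0


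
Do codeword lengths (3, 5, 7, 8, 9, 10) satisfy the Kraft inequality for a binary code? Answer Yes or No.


Kraft sum = sum(2^(-l_i)) = 0.1709, need <= 1. Result: satisfied (a binary prefix-free code with these lengths exists)

Yes


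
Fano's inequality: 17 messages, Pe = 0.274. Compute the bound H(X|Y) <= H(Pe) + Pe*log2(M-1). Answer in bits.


H(Pe) = -Pe*log2(Pe) - (1-Pe)*log2(1-Pe) = -0.274*log2(0.274) - 0.726*log2(0.726) = 0.511764 + 0.335382 = 0.8471. Pe*log2(M-1) = 0.274*log2(16) = 1.096000. Bound = H(Pe) + Pe*log2(M-1) = 0.511764 + 0.335382 + 1.096000 = 1.9431

1.9431 bits


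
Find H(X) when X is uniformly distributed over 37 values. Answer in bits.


H = log2(n) = log2(37) = 5.2095

5.2095 bits


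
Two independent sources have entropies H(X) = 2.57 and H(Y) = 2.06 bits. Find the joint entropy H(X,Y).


For independent variables, H(X,Y) = H(X) + H(Y) = 2.57 + 2.06 = 4.63

4.63 bits


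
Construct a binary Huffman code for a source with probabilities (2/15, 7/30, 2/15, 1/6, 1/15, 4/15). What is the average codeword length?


Huffman construction (repeatedly merge the two least-probable nodes; each merge adds 1 bit to every symbol beneath it): 1/15 + 2/15 = 1/5; 2/15 + 1/6 = 3/10; 1/5 + 7/30 = 13/30; 4/15 + 3/10 = 17/30; 13/30 + 17/30 = 1. Resulting codeword lengths (in the order the probabilities were given): (3, 2, 3, 3, 3, 2). L_avg = sum(p_i * l_i) = 2/15*3 + 7/30*2 + 2/15*3 + 1/6*3 + 1/15*3 + 4/15*2 = 5/2 = 2.5

2.5 bits


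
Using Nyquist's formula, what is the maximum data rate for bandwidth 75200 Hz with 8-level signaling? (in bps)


Rate = 2 * B * log2(M) = 2 * 75200 * 3.0 = 451200.0

451200.0 bps


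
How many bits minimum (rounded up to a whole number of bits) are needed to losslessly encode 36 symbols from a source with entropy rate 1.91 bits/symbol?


Minimum bits >= n * H = 36 * 1.91 = 68.76, rounded up to a whole number of bits = 69

69 bits


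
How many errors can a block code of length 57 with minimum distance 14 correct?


Correction capability = floor((d-1)/2) = floor((14-1)/2) = 6

6 errors


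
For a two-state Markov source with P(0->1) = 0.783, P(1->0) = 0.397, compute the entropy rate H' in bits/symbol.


Stationary distribution: pi_0 = p10/(p01+p10) = 0.3364, pi_1 = 0.6636. Entropy rate H' = pi_0*H(p01) + pi_1*H(p10) = 0.3364*0.7547 + 0.6636*0.9692 = 0.897

0.897 bits/symbol


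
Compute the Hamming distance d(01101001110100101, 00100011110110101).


Count differing positions: . ^ . . ^ . ^ . . . . . ^ . . . . = 4 differences

4


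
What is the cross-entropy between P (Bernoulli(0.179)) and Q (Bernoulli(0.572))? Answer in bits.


H(P,Q) = -p*log2(q) - (1-p)*log2(1-q). -0.179*log2(0.572) = 0.144258; -0.821*log2(0.428) = 1.005165. H(P,Q) = 0.144258 + 1.005165 = 1.1494

1.1494 bits


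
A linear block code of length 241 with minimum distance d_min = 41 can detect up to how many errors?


Detection capability = d_min - 1 = 41 - 1 = 40

40 errors


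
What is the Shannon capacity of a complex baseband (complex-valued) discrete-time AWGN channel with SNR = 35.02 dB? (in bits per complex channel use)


SNR_linear = 10^(35.02/10) = 3176.8741; C = log2(1 + SNR_linear) = log2(1 + 3176.8741) = 11.6338

11.6338 bits/channel use


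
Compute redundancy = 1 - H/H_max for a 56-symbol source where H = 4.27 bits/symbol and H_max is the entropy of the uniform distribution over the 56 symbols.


H_max = log2(K) = log2(56) = 5.8074 bits/symbol. Redundancy = 1 - H/H_max = 1 - 4.27/5.8074 = 1 - 0.7353 = 0.2647

0.2647


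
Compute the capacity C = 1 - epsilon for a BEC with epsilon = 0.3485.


C = 1 - epsilon = 1 - 0.3485 = 0.6515

0.6515 bits


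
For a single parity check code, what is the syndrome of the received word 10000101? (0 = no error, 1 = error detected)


Syndrome = XOR of all bits = 1 XOR 0 XOR 0 XOR 0 XOR 0 XOR 1 XOR 0 XOR 1 = 1

1


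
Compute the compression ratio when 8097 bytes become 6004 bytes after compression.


Ratio = original / compressed = 8097 / 6004 = 1.3486

1.3486


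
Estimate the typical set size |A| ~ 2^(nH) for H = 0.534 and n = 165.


log2|A_typical| = nH = 165 * 0.534 = 88.11, so |A_typical| ~ 2^88.11 = 3.340e+26

3.340e+26


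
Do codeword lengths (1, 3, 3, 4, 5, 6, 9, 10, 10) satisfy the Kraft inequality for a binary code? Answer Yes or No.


Kraft sum = sum(2^(-l_i)) = 0.8633, need <= 1. Result: satisfied (a binary prefix-free code with these lengths exists)

Yes


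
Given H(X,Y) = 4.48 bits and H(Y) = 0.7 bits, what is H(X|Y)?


H(X|Y) = H(X,Y) - H(Y) = 4.48 - 0.7 = 3.78

3.78 bits


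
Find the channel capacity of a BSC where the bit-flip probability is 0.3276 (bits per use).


H(p) = -p*log2(p) - (1-p)*log2(1-p) = -0.3276*log2(0.3276) - 0.6724*log2(0.6724) = 0.527434 + 0.385022 = 0.9125. C = 1 - H(p) = 1 - 0.9125 = 0.0875

0.0875 bits


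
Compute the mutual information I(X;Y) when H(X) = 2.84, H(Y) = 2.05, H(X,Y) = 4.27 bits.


I(X;Y) = H(X) + H(Y) - H(X,Y) = 2.84 + 2.05 - 4.27 = 0.62

0.62 bits


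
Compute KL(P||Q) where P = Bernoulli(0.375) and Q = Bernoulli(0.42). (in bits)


KL = p*log2(p/q) + (1-p)*log2((1-p)/(1-q)) = 0.375*log2(0.375/0.42) + 0.625*log2(0.625/0.58) = 0.0061

0.0061 bits


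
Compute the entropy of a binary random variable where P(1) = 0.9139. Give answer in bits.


H = -p*log2(p) - (1-p)*log2(1-p). -0.9139*log2(0.9139) = 0.118708; -0.0861*log2(0.0861) = 0.304608. H = 0.118708 + 0.304608 = 0.4233

0.4233 bits


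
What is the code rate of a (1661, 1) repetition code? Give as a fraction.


Rate = k/n = 1/1661

1/1661


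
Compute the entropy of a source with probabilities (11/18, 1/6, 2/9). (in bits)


H = -sum(p_i * log2(p_i)). Terms: -(11/18)*log2(11/18) = 0.434190; -(1/6)*log2(1/6) = 0.430827; -(2/9)*log2(2/9) = 0.482206. H = 0.434190 + 0.430827 + 0.482206 = 1.3472

1.3472 bits


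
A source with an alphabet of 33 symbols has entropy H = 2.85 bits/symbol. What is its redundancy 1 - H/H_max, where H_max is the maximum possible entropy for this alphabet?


H_max = log2(K) = log2(33) = 5.0444 bits/symbol. Redundancy = 1 - H/H_max = 1 - 2.85/5.0444 = 1 - 0.565 = 0.435

0.435


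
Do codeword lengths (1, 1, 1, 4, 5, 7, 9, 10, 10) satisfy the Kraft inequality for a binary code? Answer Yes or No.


Kraft sum = sum(2^(-l_i)) = 1.6055, need <= 1. Result: violated (a binary prefix-free code with these lengths cannot exist)

No


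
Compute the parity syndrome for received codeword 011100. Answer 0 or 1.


Syndrome = XOR of all bits = 0 XOR 1 XOR 1 XOR 1 XOR 0 XOR 0 = 1

1


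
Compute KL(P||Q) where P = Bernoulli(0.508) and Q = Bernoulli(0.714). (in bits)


KL = p*log2(p/q) + (1-p)*log2((1-p)/(1-q)) = 0.508*log2(0.508/0.714) + 0.492*log2(0.492/0.286) = 0.1356

0.1356 bits


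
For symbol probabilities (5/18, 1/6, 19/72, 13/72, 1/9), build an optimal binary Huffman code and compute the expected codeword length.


Huffman construction (repeatedly merge the two least-probable nodes; each merge adds 1 bit to every symbol beneath it): 1/9 + 1/6 = 5/18; 13/72 + 19/72 = 4/9; 5/18 + 5/18 = 5/9; 4/9 + 5/9 = 1. Resulting codeword lengths (in the order the probabilities were given): (2, 3, 2, 2, 3). L_avg = sum(p_i * l_i) = 5/18*2 + 1/6*3 + 19/72*2 + 13/72*2 + 1/9*3 = 41/18 = 2.2778

2.2778 bits


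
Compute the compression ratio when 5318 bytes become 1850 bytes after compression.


Ratio = original / compressed = 5318 / 1850 = 2.8746

2.8746


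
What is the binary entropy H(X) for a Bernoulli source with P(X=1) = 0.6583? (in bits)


H = -p*log2(p) - (1-p)*log2(1-p). -0.6583*log2(0.6583) = 0.397075; -0.3417*log2(0.3417) = 0.529361. H = 0.397075 + 0.529361 = 0.9264

0.9264 bits


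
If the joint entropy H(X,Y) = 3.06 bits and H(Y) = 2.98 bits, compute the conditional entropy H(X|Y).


H(X|Y) = H(X,Y) - H(Y) = 3.06 - 2.98 = 0.08

0.08 bits


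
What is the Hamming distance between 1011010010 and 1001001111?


Count differing positions: . . ^ . . ^ ^ ^ . ^ = 5 differences

5


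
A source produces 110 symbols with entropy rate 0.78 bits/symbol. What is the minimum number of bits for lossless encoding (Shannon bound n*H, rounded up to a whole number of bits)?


Minimum bits >= n * H = 110 * 0.78 = 85.8, rounded up to a whole number of bits = 86

86 bits


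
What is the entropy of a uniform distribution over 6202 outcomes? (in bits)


H = log2(n) = log2(6202) = 12.5985

12.5985 bits


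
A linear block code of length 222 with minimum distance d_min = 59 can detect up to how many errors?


Detection capability = d_min - 1 = 59 - 1 = 58

58 errors


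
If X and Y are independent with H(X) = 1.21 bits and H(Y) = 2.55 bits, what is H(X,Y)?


For independent variables, H(X,Y) = H(X) + H(Y) = 1.21 + 2.55 = 3.76

3.76 bits


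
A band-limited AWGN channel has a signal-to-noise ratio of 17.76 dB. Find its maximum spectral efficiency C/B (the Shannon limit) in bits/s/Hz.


SNR_linear = 10^(17.76/10) = 59.7035; C/B = log2(1 + SNR_linear) = log2(1 + 59.7035) = 5.9237

5.9237 bits/s/Hz


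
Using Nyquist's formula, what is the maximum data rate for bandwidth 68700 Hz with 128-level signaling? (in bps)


Rate = 2 * B * log2(M) = 2 * 68700 * 7.0 = 961800.0

961800.0 bps


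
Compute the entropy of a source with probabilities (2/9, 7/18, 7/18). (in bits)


H = -sum(p_i * log2(p_i)). Terms: -(2/9)*log2(2/9) = 0.482206; -(7/18)*log2(7/18) = 0.529888; -(7/18)*log2(7/18) = 0.529888. H = 0.482206 + 0.529888 + 0.529888 = 1.542

1.542 bits


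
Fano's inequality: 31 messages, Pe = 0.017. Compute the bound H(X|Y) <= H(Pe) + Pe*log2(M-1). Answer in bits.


H(Pe) = -Pe*log2(Pe) - (1-Pe)*log2(1-Pe) = -0.017*log2(0.017) - 0.983*log2(0.983) = 0.099931 + 0.024316 = 0.1242. Pe*log2(M-1) = 0.017*log2(30) = 0.083417. Bound = H(Pe) + Pe*log2(M-1) = 0.099931 + 0.024316 + 0.083417 = 0.2077

0.2077 bits


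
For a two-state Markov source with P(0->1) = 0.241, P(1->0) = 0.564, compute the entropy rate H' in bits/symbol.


Stationary distribution: pi_0 = p10/(p01+p10) = 0.7006, pi_1 = 0.2994. Entropy rate H' = pi_0*H(p01) + pi_1*H(p10) = 0.7006*0.7967 + 0.2994*0.9881 = 0.854

0.854 bits/symbol


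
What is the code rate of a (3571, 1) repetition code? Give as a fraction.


Rate = k/n = 1/3571

1/3571


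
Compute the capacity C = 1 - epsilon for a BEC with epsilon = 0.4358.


C = 1 - epsilon = 1 - 0.4358 = 0.5642

0.5642 bits


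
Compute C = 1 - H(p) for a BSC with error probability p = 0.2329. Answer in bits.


H(p) = -p*log2(p) - (1-p)*log2(1-p) = -0.2329*log2(0.2329) - 0.7671*log2(0.7671) = 0.489606 + 0.293426 = 0.783. C = 1 - H(p) = 1 - 0.783 = 0.217

0.217 bits


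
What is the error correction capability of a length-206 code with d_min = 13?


Correction capability = floor((d-1)/2) = floor((13-1)/2) = 6

6 errors


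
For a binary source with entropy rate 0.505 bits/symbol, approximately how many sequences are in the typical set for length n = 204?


log2|A_typical| = nH = 204 * 0.505 = 103.02, so |A_typical| ~ 2^103.02 = 1.028e+31

1.028e+31


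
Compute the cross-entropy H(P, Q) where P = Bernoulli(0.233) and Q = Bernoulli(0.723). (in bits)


H(P,Q) = -p*log2(q) - (1-p)*log2(1-q). -0.233*log2(0.723) = 0.109028; -0.767*log2(0.277) = 1.420516. H(P,Q) = 0.109028 + 1.420516 = 1.5295

1.5295 bits


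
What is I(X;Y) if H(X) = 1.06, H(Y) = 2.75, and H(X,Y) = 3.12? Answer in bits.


I(X;Y) = H(X) + H(Y) - H(X,Y) = 1.06 + 2.75 - 3.12 = 0.69

0.69 bits


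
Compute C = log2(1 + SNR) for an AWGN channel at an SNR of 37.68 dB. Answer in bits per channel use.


SNR_linear = 10^(37.68/10) = 5861.3816; C = log2(1 + SNR_linear) = log2(1 + 5861.3816) = 12.5173

12.5173 bits/channel use


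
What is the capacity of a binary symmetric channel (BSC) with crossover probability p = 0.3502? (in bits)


H(p) = -p*log2(p) - (1-p)*log2(1-p) = -0.3502*log2(0.3502) - 0.6498*log2(0.6498) = 0.530115 + 0.404132 = 0.9342. C = 1 - H(p) = 1 - 0.9342 = 0.0658

0.0658 bits


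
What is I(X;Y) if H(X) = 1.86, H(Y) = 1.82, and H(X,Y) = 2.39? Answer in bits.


I(X;Y) = H(X) + H(Y) - H(X,Y) = 1.86 + 1.82 - 2.39 = 1.29

1.29 bits


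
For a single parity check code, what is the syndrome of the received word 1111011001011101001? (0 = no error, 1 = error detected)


Syndrome = XOR of all bits = 1 XOR 1 XOR 1 XOR 1 XOR 0 XOR 1 XOR 1 XOR 0 XOR 0 XOR 1 XOR 0 XOR 1 XOR 1 XOR 1 XOR 0 XOR 1 XOR 0 XOR 0 XOR 1 = 0

0


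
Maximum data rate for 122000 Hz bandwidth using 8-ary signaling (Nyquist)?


Rate = 2 * B * log2(M) = 2 * 122000 * 3.0 = 732000.0

732000.0 bps


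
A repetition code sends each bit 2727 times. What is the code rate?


Rate = k/n = 1/2727

1/2727


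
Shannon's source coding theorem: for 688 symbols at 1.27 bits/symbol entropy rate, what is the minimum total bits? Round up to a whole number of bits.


Minimum bits >= n * H = 688 * 1.27 = 873.76, rounded up to a whole number of bits = 874

874 bits


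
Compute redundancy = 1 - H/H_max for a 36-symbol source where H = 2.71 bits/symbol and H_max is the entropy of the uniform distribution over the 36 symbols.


H_max = log2(K) = log2(36) = 5.1699 bits/symbol. Redundancy = 1 - H/H_max = 1 - 2.71/5.1699 = 1 - 0.5242 = 0.4758

0.4758


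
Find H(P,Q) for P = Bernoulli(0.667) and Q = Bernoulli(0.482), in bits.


H(P,Q) = -p*log2(q) - (1-p)*log2(1-q). -0.667*log2(0.482) = 0.702281; -0.333*log2(0.518) = 0.316009. H(P,Q) = 0.702281 + 0.316009 = 1.0183

1.0183 bits


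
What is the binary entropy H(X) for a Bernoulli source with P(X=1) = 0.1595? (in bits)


H = -p*log2(p) - (1-p)*log2(1-p). -0.1595*log2(0.1595) = 0.422415; -0.8405*log2(0.8405) = 0.210697. H = 0.422415 + 0.210697 = 0.6331

0.6331 bits


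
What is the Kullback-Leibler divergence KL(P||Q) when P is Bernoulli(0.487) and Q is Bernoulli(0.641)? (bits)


KL = p*log2(p/q) + (1-p)*log2((1-p)/(1-q)) = 0.487*log2(0.487/0.641) + 0.513*log2(0.513/0.359) = 0.0711

0.0711 bits


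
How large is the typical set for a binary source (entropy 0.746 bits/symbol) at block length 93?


log2|A_typical| = nH = 93 * 0.746 = 69.378, so |A_typical| ~ 2^69.378 = 7.671e+20

7.671e+20


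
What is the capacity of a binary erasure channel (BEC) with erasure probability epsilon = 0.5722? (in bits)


C = 1 - epsilon = 1 - 0.5722 = 0.4278

0.4278 bits


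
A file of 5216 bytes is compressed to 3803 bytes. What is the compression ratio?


Ratio = original / compressed = 5216 / 3803 = 1.3715

1.3715


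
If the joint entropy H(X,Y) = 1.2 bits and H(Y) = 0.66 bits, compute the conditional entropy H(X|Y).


H(X|Y) = H(X,Y) - H(Y) = 1.2 - 0.66 = 0.54

0.54 bits


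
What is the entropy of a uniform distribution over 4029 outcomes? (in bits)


H = log2(n) = log2(4029) = 11.9762

11.9762 bits


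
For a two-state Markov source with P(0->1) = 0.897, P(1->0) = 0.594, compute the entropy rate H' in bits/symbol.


Stationary distribution: pi_0 = p10/(p01+p10) = 0.3984, pi_1 = 0.6016. Entropy rate H' = pi_0*H(p01) + pi_1*H(p10) = 0.3984*0.4784 + 0.6016*0.9744 = 0.7768

0.7768 bits/symbol


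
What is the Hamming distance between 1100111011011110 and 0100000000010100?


Count differing positions: ^ . . . ^ ^ ^ . ^ ^ . . ^ . ^ . = 8 differences

8


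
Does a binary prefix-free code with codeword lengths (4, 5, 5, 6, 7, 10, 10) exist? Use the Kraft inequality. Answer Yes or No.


Kraft sum = sum(2^(-l_i)) = 0.1504, need <= 1. Result: satisfied (a binary prefix-free code with these lengths exists)

Yes


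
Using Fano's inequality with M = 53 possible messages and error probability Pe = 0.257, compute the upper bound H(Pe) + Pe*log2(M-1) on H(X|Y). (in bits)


H(Pe) = -Pe*log2(Pe) - (1-Pe)*log2(1-Pe) = -0.257*log2(0.257) - 0.743*log2(0.743) = 0.503761 + 0.318424 = 0.8222. Pe*log2(M-1) = 0.257*log2(52) = 1.465013. Bound = H(Pe) + Pe*log2(M-1) = 0.503761 + 0.318424 + 1.465013 = 2.2872

2.2872 bits


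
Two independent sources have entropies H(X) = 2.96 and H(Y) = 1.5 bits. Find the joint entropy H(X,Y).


For independent variables, H(X,Y) = H(X) + H(Y) = 2.96 + 1.5 = 4.46

4.46 bits


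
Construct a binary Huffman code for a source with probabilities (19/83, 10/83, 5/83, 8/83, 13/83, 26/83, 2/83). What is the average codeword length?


Huffman construction (repeatedly merge the two least-probable nodes; each merge adds 1 bit to every symbol beneath it): 2/83 + 5/83 = 7/83; 7/83 + 8/83 = 15/83; 10/83 + 13/83 = 23/83; 15/83 + 19/83 = 34/83; 23/83 + 26/83 = 49/83; 34/83 + 49/83 = 1. Resulting codeword lengths (in the order the probabilities were given): (2, 3, 4, 3, 3, 2, 4). L_avg = sum(p_i * l_i) = 19/83*2 + 10/83*3 + 5/83*4 + 8/83*3 + 13/83*3 + 26/83*2 + 2/83*4 = 211/83 = 2.5422

2.5422 bits


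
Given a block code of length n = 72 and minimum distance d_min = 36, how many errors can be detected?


Detection capability = d_min - 1 = 36 - 1 = 35

35 errors


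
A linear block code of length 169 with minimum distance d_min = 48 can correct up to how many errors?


Correction capability = floor((d-1)/2) = floor((48-1)/2) = 23

23 errors


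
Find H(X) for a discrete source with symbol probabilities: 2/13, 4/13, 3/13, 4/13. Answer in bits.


H = -sum(p_i * log2(p_i)). Terms: -(2/13)*log2(2/13) = 0.415452; -(4/13)*log2(4/13) = 0.523212; -(3/13)*log2(3/13) = 0.488187; -(4/13)*log2(4/13) = 0.523212. H = 0.415452 + 0.523212 + 0.488187 + 0.523212 = 1.9501

1.9501 bits


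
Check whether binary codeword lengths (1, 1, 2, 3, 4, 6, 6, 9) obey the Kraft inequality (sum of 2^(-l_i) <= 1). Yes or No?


Kraft sum = sum(2^(-l_i)) = 1.4707, need <= 1. Result: violated (a binary prefix-free code with these lengths cannot exist)

No


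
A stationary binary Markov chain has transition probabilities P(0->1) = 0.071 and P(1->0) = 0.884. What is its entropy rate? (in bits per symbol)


Stationary distribution: pi_0 = p10/(p01+p10) = 0.9257, pi_1 = 0.0743. Entropy rate H' = pi_0*H(p01) + pi_1*H(p10) = 0.9257*0.3696 + 0.0743*0.5178 = 0.3807

0.3807 bits/symbol


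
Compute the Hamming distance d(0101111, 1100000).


Count differing positions: ^ . . ^ ^ ^ ^ = 5 differences

5


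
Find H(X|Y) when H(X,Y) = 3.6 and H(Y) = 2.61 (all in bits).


H(X|Y) = H(X,Y) - H(Y) = 3.6 - 2.61 = 0.99

0.99 bits


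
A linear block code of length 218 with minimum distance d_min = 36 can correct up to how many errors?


Correction capability = floor((d-1)/2) = floor((36-1)/2) = 17

17 errors


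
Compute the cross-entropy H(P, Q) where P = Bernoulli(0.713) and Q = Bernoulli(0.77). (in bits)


H(P,Q) = -p*log2(q) - (1-p)*log2(1-q). -0.713*log2(0.77) = 0.268851; -0.287*log2(0.23) = 0.608524. H(P,Q) = 0.268851 + 0.608524 = 0.8774

0.8774 bits


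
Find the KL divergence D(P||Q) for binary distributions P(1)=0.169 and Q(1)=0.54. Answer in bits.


KL = p*log2(p/q) + (1-p)*log2((1-p)/(1-q)) = 0.169*log2(0.169/0.54) + 0.831*log2(0.831/0.46) = 0.4258

0.4258 bits


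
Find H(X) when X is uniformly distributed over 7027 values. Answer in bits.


H = log2(n) = log2(7027) = 12.7787

12.7787 bits


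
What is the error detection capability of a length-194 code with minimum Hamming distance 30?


Detection capability = d_min - 1 = 30 - 1 = 29

29 errors


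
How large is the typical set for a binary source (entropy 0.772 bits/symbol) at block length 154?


log2|A_typical| = nH = 154 * 0.772 = 118.888, so |A_typical| ~ 2^118.888 = 6.150e+35

6.150e+35


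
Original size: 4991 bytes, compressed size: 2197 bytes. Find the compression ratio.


Ratio = original / compressed = 4991 / 2197 = 2.2717

2.2717


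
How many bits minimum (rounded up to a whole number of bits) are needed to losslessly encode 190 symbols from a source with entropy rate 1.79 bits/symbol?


Minimum bits >= n * H = 190 * 1.79 = 340.1, rounded up to a whole number of bits = 341

341 bits


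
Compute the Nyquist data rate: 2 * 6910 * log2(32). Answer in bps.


Rate = 2 * B * log2(M) = 2 * 6910 * 5.0 = 69100.0

69100.0 bps


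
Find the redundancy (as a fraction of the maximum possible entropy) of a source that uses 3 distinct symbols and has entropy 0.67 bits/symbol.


H_max = log2(K) = log2(3) = 1.585 bits/symbol. Redundancy = 1 - H/H_max = 1 - 0.67/1.585 = 1 - 0.4227 = 0.5773

0.5773


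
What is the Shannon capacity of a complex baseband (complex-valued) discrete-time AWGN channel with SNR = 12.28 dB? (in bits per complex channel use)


SNR_linear = 10^(12.28/10) = 16.9044; C = log2(1 + SNR_linear) = log2(1 + 16.9044) = 4.1622

4.1622 bits/channel use


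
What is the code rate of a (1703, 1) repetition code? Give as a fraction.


Rate = k/n = 1/1703

1/1703


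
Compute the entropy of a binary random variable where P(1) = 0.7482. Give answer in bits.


H = -p*log2(p) - (1-p)*log2(1-p). -0.7482*log2(0.7482) = 0.313125; -0.2518*log2(0.2518) = 0.500994. H = 0.313125 + 0.500994 = 0.8141

0.8141 bits


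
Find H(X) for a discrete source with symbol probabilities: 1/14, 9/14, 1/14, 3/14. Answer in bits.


H = -sum(p_i * log2(p_i)). Terms: -(1/14)*log2(1/14) = 0.271954; -(9/14)*log2(9/14) = 0.409776; -(1/14)*log2(1/14) = 0.271954; -(3/14)*log2(3/14) = 0.476227. H = 0.271954 + 0.409776 + 0.271954 + 0.476227 = 1.4299

1.4299 bits


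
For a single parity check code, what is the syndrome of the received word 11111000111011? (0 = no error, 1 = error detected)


Syndrome = XOR of all bits = 1 XOR 1 XOR 1 XOR 1 XOR 1 XOR 0 XOR 0 XOR 0 XOR 1 XOR 1 XOR 1 XOR 0 XOR 1 XOR 1 = 0

0


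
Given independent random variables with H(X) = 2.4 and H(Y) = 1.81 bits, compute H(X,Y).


For independent variables, H(X,Y) = H(X) + H(Y) = 2.4 + 1.81 = 4.21

4.21 bits


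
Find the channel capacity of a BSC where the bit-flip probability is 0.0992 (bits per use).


H(p) = -p*log2(p) - (1-p)*log2(1-p) = -0.0992*log2(0.0992) - 0.9008*log2(0.9008) = 0.330685 + 0.135770 = 0.4665. C = 1 - H(p) = 1 - 0.4665 = 0.5335

0.5335 bits


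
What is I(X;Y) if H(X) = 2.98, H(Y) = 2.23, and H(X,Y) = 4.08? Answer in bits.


I(X;Y) = H(X) + H(Y) - H(X,Y) = 2.98 + 2.23 - 4.08 = 1.13

1.13 bits


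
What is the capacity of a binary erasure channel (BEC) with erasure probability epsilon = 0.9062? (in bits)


C = 1 - epsilon = 1 - 0.9062 = 0.0938

0.0938 bits


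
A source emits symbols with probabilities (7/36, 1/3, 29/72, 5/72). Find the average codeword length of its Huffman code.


Huffman construction (repeatedly merge the two least-probable nodes; each merge adds 1 bit to every symbol beneath it): 5/72 + 7/36 = 19/72; 19/72 + 1/3 = 43/72; 29/72 + 43/72 = 1. Resulting codeword lengths (in the order the probabilities were given): (3, 2, 1, 3). L_avg = sum(p_i * l_i) = 7/36*3 + 1/3*2 + 29/72*1 + 5/72*3 = 67/36 = 1.8611

1.8611 bits


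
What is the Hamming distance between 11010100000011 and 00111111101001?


Count differing positions: ^ ^ ^ . ^ . ^ ^ ^ . ^ . ^ . = 9 differences

9


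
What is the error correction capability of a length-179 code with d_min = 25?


Correction capability = floor((d-1)/2) = floor((25-1)/2) = 12

12 errors


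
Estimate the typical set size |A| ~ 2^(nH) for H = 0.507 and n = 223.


log2|A_typical| = nH = 223 * 0.507 = 113.061, so |A_typical| ~ 2^113.061 = 1.083e+34

1.083e+34


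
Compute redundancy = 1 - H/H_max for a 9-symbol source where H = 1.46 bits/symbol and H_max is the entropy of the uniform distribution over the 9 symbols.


H_max = log2(K) = log2(9) = 3.1699 bits/symbol. Redundancy = 1 - H/H_max = 1 - 1.46/3.1699 = 1 - 0.4606 = 0.5394

0.5394


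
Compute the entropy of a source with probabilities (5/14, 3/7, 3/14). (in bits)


H = -sum(p_i * log2(p_i)). Terms: -(5/14)*log2(5/14) = 0.530510; -(3/7)*log2(3/7) = 0.523882; -(3/14)*log2(3/14) = 0.476227. H = 0.530510 + 0.523882 + 0.476227 = 1.5306

1.5306 bits


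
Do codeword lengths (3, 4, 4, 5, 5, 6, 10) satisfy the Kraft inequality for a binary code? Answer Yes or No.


Kraft sum = sum(2^(-l_i)) = 0.3291, need <= 1. Result: satisfied (a binary prefix-free code with these lengths exists)

Yes


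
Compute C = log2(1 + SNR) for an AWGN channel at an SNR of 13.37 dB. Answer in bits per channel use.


SNR_linear = 10^(13.37/10) = 21.727; C = log2(1 + SNR_linear) = log2(1 + 21.727) = 4.5063

4.5063 bits/channel use


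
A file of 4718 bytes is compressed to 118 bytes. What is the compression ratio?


Ratio = original / compressed = 4718 / 118 = 39.9831

39.9831


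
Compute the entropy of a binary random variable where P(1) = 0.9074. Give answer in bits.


H = -p*log2(p) - (1-p)*log2(1-p). -0.9074*log2(0.9074) = 0.127208; -0.0926*log2(0.0926) = 0.317881. H = 0.127208 + 0.317881 = 0.4451

0.4451 bits


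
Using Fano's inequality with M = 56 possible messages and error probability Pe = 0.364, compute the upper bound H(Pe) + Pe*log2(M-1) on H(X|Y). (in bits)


H(Pe) = -Pe*log2(Pe) - (1-Pe)*log2(1-Pe) = -0.364*log2(0.364) - 0.636*log2(0.636) = 0.530708 + 0.415245 = 0.946. Pe*log2(M-1) = 0.364*log2(55) = 2.104415. Bound = H(Pe) + Pe*log2(M-1) = 0.530708 + 0.415245 + 2.104415 = 3.0504

3.0504 bits


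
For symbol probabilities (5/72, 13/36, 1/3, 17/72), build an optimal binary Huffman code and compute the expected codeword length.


Huffman construction (repeatedly merge the two least-probable nodes; each merge adds 1 bit to every symbol beneath it): 5/72 + 17/72 = 11/36; 11/36 + 1/3 = 23/36; 13/36 + 23/36 = 1. Resulting codeword lengths (in the order the probabilities were given): (3, 1, 2, 3). L_avg = sum(p_i * l_i) = 5/72*3 + 13/36*1 + 1/3*2 + 17/72*3 = 35/18 = 1.9444

1.9444 bits


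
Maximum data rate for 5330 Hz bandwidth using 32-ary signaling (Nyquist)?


Rate = 2 * B * log2(M) = 2 * 5330 * 5.0 = 53300.0

53300.0 bps


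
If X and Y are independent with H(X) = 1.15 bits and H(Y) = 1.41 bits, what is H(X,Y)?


For independent variables, H(X,Y) = H(X) + H(Y) = 1.15 + 1.41 = 2.56

2.56 bits


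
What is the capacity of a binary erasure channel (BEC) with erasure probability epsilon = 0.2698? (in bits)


C = 1 - epsilon = 1 - 0.2698 = 0.7302

0.7302 bits


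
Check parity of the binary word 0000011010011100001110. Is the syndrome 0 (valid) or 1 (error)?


Syndrome = XOR of all bits = 0 XOR 0 XOR 0 XOR 0 XOR 0 XOR 1 XOR 1 XOR 0 XOR 1 XOR 0 XOR 0 XOR 1 XOR 1 XOR 1 XOR 0 XOR 0 XOR 0 XOR 0 XOR 1 XOR 1 XOR 1 XOR 0 = 1

1


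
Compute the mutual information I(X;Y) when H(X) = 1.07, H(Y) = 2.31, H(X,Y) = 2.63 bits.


I(X;Y) = H(X) + H(Y) - H(X,Y) = 1.07 + 2.31 - 2.63 = 0.75

0.75 bits


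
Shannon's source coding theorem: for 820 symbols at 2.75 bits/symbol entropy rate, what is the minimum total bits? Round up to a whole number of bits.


Minimum bits >= n * H = 820 * 2.75 = 2255.0, rounded up to a whole number of bits = 2255

2255 bits


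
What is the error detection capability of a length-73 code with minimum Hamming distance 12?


Detection capability = d_min - 1 = 12 - 1 = 11

11 errors


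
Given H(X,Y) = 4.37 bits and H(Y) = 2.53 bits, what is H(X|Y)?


H(X|Y) = H(X,Y) - H(Y) = 4.37 - 2.53 = 1.84

1.84 bits


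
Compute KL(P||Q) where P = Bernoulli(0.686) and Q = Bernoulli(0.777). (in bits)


KL = p*log2(p/q) + (1-p)*log2((1-p)/(1-q)) = 0.686*log2(0.686/0.777) + 0.314*log2(0.314/0.223) = 0.0318

0.0318 bits


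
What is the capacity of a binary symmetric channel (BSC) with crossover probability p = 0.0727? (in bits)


H(p) = -p*log2(p) - (1-p)*log2(1-p) = -0.0727*log2(0.0727) - 0.9273*log2(0.9273) = 0.274944 + 0.100975 = 0.3759. C = 1 - H(p) = 1 - 0.3759 = 0.6241

0.6241 bits


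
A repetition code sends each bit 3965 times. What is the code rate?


Rate = k/n = 1/3965

1/3965


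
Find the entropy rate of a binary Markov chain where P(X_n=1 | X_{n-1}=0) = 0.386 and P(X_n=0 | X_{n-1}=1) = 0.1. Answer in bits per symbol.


Stationary distribution: pi_0 = p10/(p01+p10) = 0.2058, pi_1 = 0.7942. Entropy rate H' = pi_0*H(p01) + pi_1*H(p10) = 0.2058*0.9622 + 0.7942*0.469 = 0.5705

0.5705 bits/symbol


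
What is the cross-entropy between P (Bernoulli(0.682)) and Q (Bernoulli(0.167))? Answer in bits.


H(P,Q) = -p*log2(q) - (1-p)*log2(1-q). -0.682*log2(0.167) = 1.760979; -0.318*log2(0.833) = 0.083828. H(P,Q) = 1.760979 + 0.083828 = 1.8448

1.8448 bits


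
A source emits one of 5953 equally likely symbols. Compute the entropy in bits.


H = log2(n) = log2(5953) = 12.5394

12.5394 bits


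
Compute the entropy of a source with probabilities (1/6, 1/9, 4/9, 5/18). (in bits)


H = -sum(p_i * log2(p_i)). Terms: -(1/6)*log2(1/6) = 0.430827; -(1/9)*log2(1/9) = 0.352214; -(4/9)*log2(4/9) = 0.519967; -(5/18)*log2(5/18) = 0.513332. H = 0.430827 + 0.352214 + 0.519967 + 0.513332 = 1.8163

1.8163 bits
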